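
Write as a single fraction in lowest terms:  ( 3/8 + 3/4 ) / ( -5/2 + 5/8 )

-3/5

Numerator: 3/8 + 3/4 = 9/8
Denominator: -5/2 + 5/8 = -15/8
Divide: (9/8) · (-8/15) = -3/5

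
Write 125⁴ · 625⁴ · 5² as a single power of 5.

5^30

125⁴ = 5^12; 625⁴ = 5^16; 5² = 5^2
Combine exponents: 5^30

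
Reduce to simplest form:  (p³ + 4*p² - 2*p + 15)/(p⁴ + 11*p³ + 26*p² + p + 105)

1/(p + 7)

Factor: p³ + 4*p² - 2*p + 15 = (p + 5)·(p² - p + 3);  p⁴ + 11*p³ + 26*p² + p + 105 = (p + 5)·(p² - p + 3)·(p + 7)
Cancel the common factors (p² - p + 3), (p + 5).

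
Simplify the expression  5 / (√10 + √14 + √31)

(-20*√1085 - 35*√31 + 135*√14 + 175*√10)/511

Group as (√14 + √31) + √10; multiply by (√14 + √31) - √10, then rationalise the remaining surd.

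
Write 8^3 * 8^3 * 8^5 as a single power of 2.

8^3 = 2^9; 8^3 = 2^9; 8^5 = 2^15
Combine exponents: 2^33

2^33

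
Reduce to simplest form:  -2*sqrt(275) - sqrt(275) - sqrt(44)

-17*sqrt(11)

2*sqrt(275) = 10*sqrt(11); sqrt(275) = 5*sqrt(11); sqrt(44) = 2*sqrt(11)
Combine: (-10 - 5 - 2)·sqrt(11) = -17*sqrt(11)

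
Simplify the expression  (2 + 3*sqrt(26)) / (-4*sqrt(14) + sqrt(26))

(-12*sqrt(91) - 39 - 4*sqrt(14) - sqrt(26))/99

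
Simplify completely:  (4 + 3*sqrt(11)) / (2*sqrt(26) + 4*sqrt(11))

(-3*sqrt(286) - 4*sqrt(26) + 8*sqrt(11) + 66)/36

Multiply numerator and denominator by -2*sqrt(26) + 4*sqrt(11).
Denominator becomes 72; numerator becomes -6*sqrt(286) - 8*sqrt(26) + 16*sqrt(11) + 132.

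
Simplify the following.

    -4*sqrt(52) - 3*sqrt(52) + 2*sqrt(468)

4*sqrt(52) = 8*sqrt(13); 3*sqrt(52) = 6*sqrt(13); 2*sqrt(468) = 12*sqrt(13)
Combine: (-8 - 6 + 12)·sqrt(13) = -2*sqrt(13)

-2*sqrt(13)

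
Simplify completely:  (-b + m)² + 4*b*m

(b + m)²

Expanding gives b² + 2*b*m + m², a perfect square.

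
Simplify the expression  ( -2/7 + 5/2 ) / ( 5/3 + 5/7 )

Numerator: -2/7 + 5/2 = 31/14
Denominator: 5/3 + 5/7 = 50/21
Divide: (31/14) · (21/50) = 93/100

93/100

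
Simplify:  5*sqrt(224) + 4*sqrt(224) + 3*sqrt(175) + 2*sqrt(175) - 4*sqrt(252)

sqrt(7) + 36*sqrt(14)

5*sqrt(224) = 20*sqrt(14); 4*sqrt(224) = 16*sqrt(14); 3*sqrt(175) = 15*sqrt(7); 2*sqrt(175) = 10*sqrt(7); 4*sqrt(252) = 24*sqrt(7)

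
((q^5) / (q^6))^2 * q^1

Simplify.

1/q

Inside the bracket: (q^-1)
Raise to the power 2: (q^-2)
Multiply by q^1: add exponents.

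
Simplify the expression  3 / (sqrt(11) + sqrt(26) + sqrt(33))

Group as (sqrt(26) + sqrt(33)) + sqrt(11); multiply by (sqrt(26) + sqrt(33)) - sqrt(11), then rationalise the remaining surd.

(-11*sqrt(78) + 2*sqrt(33) + 9*sqrt(26) + 24*sqrt(11))/188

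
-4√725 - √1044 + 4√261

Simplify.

4√725 = 20*√29; √1044 = 6*√29; 4√261 = 12*√29
Combine: (-20 - 6 + 12)·√29 = -14*√29

-14*√29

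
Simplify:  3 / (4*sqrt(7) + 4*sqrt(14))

Multiply numerator and denominator by -4*sqrt(7) + 4*sqrt(14).
Denominator becomes 112; numerator becomes -12*sqrt(7) + 12*sqrt(14).

(-3*sqrt(7) + 3*sqrt(14))/28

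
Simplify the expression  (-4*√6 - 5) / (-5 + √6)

(49 + 25*√6)/19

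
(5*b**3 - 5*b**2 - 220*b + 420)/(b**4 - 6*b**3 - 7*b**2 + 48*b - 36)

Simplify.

(5*b + 35)/(b**2 + 2*b - 3)

Factor: 5*b**3 - 5*b**2 - 220*b + 420 = 5*(b + 7)*(b - 2)*(b - 6);  b**4 - 6*b**3 - 7*b**2 + 48*b - 36 = (b - 6)*(b + 3)*(b - 1)*(b - 2)
Cancel the common factors (b - 2), (b - 6).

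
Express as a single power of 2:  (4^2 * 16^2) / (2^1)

4^2 = 2^4; 16^2 = 2^8; 2^1 = 2^1
Combine exponents: 2^11

2^11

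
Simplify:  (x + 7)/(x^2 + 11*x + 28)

1/(x + 4)

Factor: x^2 + 11*x + 28 = (x + 7)*(x + 4)
Cancel the common factor (x + 7).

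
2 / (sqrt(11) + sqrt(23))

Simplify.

Multiply numerator and denominator by -sqrt(11) + sqrt(23).
Denominator becomes 12; numerator becomes -2*sqrt(11) + 2*sqrt(23).

(-sqrt(11) + sqrt(23))/6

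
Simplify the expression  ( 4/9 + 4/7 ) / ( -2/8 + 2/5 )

1280/189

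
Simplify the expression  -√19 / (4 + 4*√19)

(-19 + √19)/72

Multiply numerator and denominator by -4*√19 + 4.
Denominator becomes -288; numerator becomes -4*√19 + 76.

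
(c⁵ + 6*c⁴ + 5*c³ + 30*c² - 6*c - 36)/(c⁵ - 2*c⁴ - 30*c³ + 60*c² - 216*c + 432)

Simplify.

Factor: c⁵ + 6*c⁴ + 5*c³ + 30*c² - 6*c - 36 = (c - 1)·(c + 1)·(c + 6)·(c² + 6);  c⁵ - 2*c⁴ - 30*c³ + 60*c² - 216*c + 432 = (c - 6)·(c - 2)·(c² + 6)·(c + 6)
Cancel the common factors (c² + 6), (c + 6).

(c² - 1)/(c² - 8*c + 12)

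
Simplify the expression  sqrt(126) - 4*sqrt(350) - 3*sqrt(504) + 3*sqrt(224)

-23*sqrt(14)

sqrt(126) = 3*sqrt(14); 4*sqrt(350) = 20*sqrt(14); 3*sqrt(504) = 18*sqrt(14); 3*sqrt(224) = 12*sqrt(14)
Combine: (3 - 20 - 18 + 12)·sqrt(14) = -23*sqrt(14)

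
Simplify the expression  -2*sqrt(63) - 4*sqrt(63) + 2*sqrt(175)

-8*sqrt(7)

2*sqrt(63) = 6*sqrt(7); 4*sqrt(63) = 12*sqrt(7); 2*sqrt(175) = 10*sqrt(7)
Combine: (-6 - 12 + 10)·sqrt(7) = -8*sqrt(7)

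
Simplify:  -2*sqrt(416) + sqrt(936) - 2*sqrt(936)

2*sqrt(416) = 8*sqrt(26); sqrt(936) = 6*sqrt(26); 2*sqrt(936) = 12*sqrt(26)
Combine: (-8 + 6 - 12)·sqrt(26) = -14*sqrt(26)

-14*sqrt(26)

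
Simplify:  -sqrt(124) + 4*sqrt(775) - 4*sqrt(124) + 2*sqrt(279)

16*sqrt(31)

sqrt(124) = 2*sqrt(31); 4*sqrt(775) = 20*sqrt(31); 4*sqrt(124) = 8*sqrt(31); 2*sqrt(279) = 6*sqrt(31)
Combine: (-2 + 20 - 8 + 6)·sqrt(31) = 16*sqrt(31)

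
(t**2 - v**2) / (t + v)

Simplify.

t - v

Factor t**2 - v**2 and cancel (t + v).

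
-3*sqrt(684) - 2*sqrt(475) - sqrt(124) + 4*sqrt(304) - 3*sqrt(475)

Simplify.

-27*sqrt(19) - 2*sqrt(31)

3*sqrt(684) = 18*sqrt(19); 2*sqrt(475) = 10*sqrt(19); sqrt(124) = 2*sqrt(31); 4*sqrt(304) = 16*sqrt(19); 3*sqrt(475) = 15*sqrt(19)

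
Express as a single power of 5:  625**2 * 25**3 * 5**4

5**18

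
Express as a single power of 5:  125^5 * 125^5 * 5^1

5^31

125^5 = 5^15; 125^5 = 5^15; 5^1 = 5^1
Combine exponents: 5^31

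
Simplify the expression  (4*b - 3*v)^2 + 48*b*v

Expand the square and combine the 48*b*v term.

(4*b + 3*v)^2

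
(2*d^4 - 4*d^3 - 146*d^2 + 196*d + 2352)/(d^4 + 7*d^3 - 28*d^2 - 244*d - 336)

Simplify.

Factor: 2*d^4 - 4*d^3 - 146*d^2 + 196*d + 2352 = 2*(d + 4)*(d - 6)*(d + 7)*(d - 7);  d^4 + 7*d^3 - 28*d^2 - 244*d - 336 = (d + 7)*(d + 2)*(d - 6)*(d + 4)
Cancel the common factors (d + 4), (d + 7), (d - 6).

(2*d - 14)/(d + 2)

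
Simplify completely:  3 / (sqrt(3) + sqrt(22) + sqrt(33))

(-99*sqrt(2) - 12*sqrt(33) + 21*sqrt(22) + 78*sqrt(3))/100

Group as (sqrt(22) + sqrt(33)) + sqrt(3); multiply by (sqrt(22) + sqrt(33)) - sqrt(3), then rationalise the remaining surd.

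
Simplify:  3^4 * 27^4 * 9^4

3^24

3^4 = 3^4; 27^4 = 3^12; 9^4 = 3^8
Combine exponents: 3^24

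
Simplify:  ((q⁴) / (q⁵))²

Inside the bracket: (q^-1)
Raise to the power 2: (q^-2)

q^(-2)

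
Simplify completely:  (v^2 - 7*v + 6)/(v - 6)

v - 1

Factor: v^2 - 7*v + 6 = (v - 6)*(v - 1)
Cancel the common factor (v - 6).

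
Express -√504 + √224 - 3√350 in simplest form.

-17*√14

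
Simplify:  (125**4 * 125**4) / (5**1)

125**4 = 5**12; 125**4 = 5**12; 5**1 = 5**1
Combine exponents: 5**23

5**23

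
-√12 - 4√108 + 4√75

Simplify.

-6*√3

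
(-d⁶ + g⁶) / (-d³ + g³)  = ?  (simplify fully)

d³ + g³

Factor g^6 - d^6 and cancel (-d³ + g³).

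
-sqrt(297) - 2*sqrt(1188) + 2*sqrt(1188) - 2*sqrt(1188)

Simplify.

-15*sqrt(33)

sqrt(297) = 3*sqrt(33); 2*sqrt(1188) = 12*sqrt(33); 2*sqrt(1188) = 12*sqrt(33); 2*sqrt(1188) = 12*sqrt(33)
Combine: (-3 - 12 + 12 - 12)·sqrt(33) = -15*sqrt(33)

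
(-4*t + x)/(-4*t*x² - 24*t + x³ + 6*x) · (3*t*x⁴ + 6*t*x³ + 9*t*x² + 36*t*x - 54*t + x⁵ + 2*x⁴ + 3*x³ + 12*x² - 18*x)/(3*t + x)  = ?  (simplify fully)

Factor: -4*t*x² - 24*t + x³ + 6*x = (x² + 6)·(-4*t + x);  3*t*x⁴ + 6*t*x³ + 9*t*x² + 36*t*x - 54*t + x⁵ + 2*x⁴ + 3*x³ + 12*x² - 18*x = (x + 3)·(3*t + x)·(x² + 6)·(x - 1)
Cancel the common factors (x² + 6), (3*t + x), (-4*t + x).

x² + 2*x - 3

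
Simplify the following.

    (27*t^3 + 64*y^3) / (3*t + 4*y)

Factor as (a+b)(a^2-ab+b^2) with a=(3*t), b=(4*y).

9*t^2 - 12*t*y + 16*y^2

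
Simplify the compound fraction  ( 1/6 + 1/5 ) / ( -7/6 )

Numerator: 1/6 + 1/5 = 11/30
Denominator: -7/6 = -7/6
Divide: (11/30) · (-6/7) = -11/35

-11/35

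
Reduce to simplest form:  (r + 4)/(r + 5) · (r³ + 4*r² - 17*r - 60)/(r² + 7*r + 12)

r - 4

Factor: r³ + 4*r² - 17*r - 60 = (r + 5)·(r + 3)·(r - 4);  r² + 7*r + 12 = (r + 4)·(r + 3)
Cancel the common factors (r + 4), (r + 3), (r + 5).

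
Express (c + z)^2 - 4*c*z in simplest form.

Expanding gives c^2 - 2*c*z + z^2, a perfect square.

(c - z)^2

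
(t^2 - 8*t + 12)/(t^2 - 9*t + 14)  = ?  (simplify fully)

(t - 6)/(t - 7)

Factor: t^2 - 8*t + 12 = (t - 6)*(t - 2);  t^2 - 9*t + 14 = (t - 2)*(t - 7)
Cancel the common factor (t - 2).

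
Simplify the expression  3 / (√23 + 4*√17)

(-√23 + 4*√17)/83

Multiply numerator and denominator by -4*√17 + √23.
Denominator becomes -249; numerator becomes -12*√17 + 3*√23.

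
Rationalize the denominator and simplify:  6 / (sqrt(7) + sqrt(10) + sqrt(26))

(-24*sqrt(455) - 54*sqrt(26) + 138*sqrt(10) + 174*sqrt(7))/199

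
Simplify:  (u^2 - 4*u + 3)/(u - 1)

u - 3

Factor: u^2 - 4*u + 3 = (u - 3)*(u - 1)
Cancel the common factor (u - 1).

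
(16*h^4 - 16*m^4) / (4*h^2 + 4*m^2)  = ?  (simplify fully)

16*h^4 - 16*m^4 factors as 16*(h - m)*(h + m)*(h^2 + m^2).

4*h^2 - 4*m^2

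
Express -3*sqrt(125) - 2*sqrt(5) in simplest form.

-17*sqrt(5)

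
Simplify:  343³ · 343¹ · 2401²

343³ = 7^9; 343¹ = 7^3; 2401² = 7^8
Combine exponents: 7^20

7^20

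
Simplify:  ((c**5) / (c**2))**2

c**6

Inside the bracket: c**3
Raise to the power 2: c**6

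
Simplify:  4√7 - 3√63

-5*√7

4√7 = 4*√7; 3√63 = 9*√7
Combine: (4 - 9)·√7 = -5*√7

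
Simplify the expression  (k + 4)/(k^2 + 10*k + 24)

1/(k + 6)

Factor: k^2 + 10*k + 24 = (k + 4)*(k + 6)
Cancel the common factor (k + 4).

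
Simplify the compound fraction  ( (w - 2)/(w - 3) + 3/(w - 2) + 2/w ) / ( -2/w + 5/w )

Numerator: (w - 2)/(w - 3) + 3/(w - 2) + 2/w = (w^3 + w^2 - 15*w + 12)/(w^3 - 5*w^2 + 6*w)
Denominator: -2/w + 5/w = 3/w
Divide: ((w^3 + w^2 - 15*w + 12)/(w^3 - 5*w^2 + 6*w)) · (w/3) = (w^3 + w^2 - 15*w + 12)/(3*w^2 - 15*w + 18)

(w^3 + w^2 - 15*w + 12)/(3*w^2 - 15*w + 18)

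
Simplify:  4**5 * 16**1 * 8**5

2**29

4**5 = 2**10; 16**1 = 2**4; 8**5 = 2**15
Combine exponents: 2**29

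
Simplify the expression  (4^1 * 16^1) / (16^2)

2^(-2)

4^1 = 2^2; 16^1 = 2^4; 16^2 = 2^8
Combine exponents: 2^(-2)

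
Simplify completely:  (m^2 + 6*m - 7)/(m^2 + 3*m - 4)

(m + 7)/(m + 4)

Factor: m^2 + 6*m - 7 = (m + 7)*(m - 1);  m^2 + 3*m - 4 = (m + 4)*(m - 1)
Cancel the common factor (m - 1).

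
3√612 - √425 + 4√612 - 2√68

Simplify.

3√612 = 18*√17; √425 = 5*√17; 4√612 = 24*√17; 2√68 = 4*√17
Combine: (18 - 5 + 24 - 4)·√17 = 33*√17

33*√17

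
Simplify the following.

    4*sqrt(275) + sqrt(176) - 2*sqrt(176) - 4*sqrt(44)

4*sqrt(275) = 20*sqrt(11); sqrt(176) = 4*sqrt(11); 2*sqrt(176) = 8*sqrt(11); 4*sqrt(44) = 8*sqrt(11)
Combine: (20 + 4 - 8 - 8)·sqrt(11) = 8*sqrt(11)

8*sqrt(11)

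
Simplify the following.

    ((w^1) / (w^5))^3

w^(-12)

Inside the bracket: (w^-4)
Raise to the power 3: (w^-12)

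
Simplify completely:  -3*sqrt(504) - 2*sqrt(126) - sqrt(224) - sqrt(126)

3*sqrt(504) = 18*sqrt(14); 2*sqrt(126) = 6*sqrt(14); sqrt(224) = 4*sqrt(14); sqrt(126) = 3*sqrt(14)
Combine: (-18 - 6 - 4 - 3)·sqrt(14) = -31*sqrt(14)

-31*sqrt(14)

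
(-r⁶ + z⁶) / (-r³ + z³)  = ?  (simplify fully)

-r⁶ + z⁶ factors as (-r + z)*(r + z)*(r² - r*z + z²)*(r² + r*z + z²).

r³ + z³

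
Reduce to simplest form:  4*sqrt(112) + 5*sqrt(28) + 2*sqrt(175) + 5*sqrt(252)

4*sqrt(112) = 16*sqrt(7); 5*sqrt(28) = 10*sqrt(7); 2*sqrt(175) = 10*sqrt(7); 5*sqrt(252) = 30*sqrt(7)
Combine: (16 + 10 + 10 + 30)·sqrt(7) = 66*sqrt(7)

66*sqrt(7)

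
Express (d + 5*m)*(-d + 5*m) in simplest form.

-d^2 + 25*m^2

Product of conjugates: (P+Q)(P-Q) = P^2 - Q^2.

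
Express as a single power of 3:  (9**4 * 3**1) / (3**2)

3**7

9**4 = 3**8; 3**1 = 3**1; 3**2 = 3**2
Combine exponents: 3**7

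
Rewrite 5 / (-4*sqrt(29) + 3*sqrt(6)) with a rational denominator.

(-4*sqrt(29) - 3*sqrt(6))/82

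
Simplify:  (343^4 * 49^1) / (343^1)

343^4 = 7^12; 49^1 = 7^2; 343^1 = 7^3
Combine exponents: 7^11

7^11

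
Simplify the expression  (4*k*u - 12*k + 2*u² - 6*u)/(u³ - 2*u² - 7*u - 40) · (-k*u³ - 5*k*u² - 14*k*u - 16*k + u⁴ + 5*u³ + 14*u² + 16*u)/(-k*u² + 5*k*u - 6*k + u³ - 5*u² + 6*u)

Factor: 4*k*u - 12*k + 2*u² - 6*u = 2·(2*k + u)·(u - 3);  u³ - 2*u² - 7*u - 40 = (u² + 3*u + 8)·(u - 5);  -k*u³ - 5*k*u² - 14*k*u - 16*k + u⁴ + 5*u³ + 14*u² + 16*u = (-k + u)·(u + 2)·(u² + 3*u + 8);  -k*u² + 5*k*u - 6*k + u³ - 5*u² + 6*u = (u - 2)·(-k + u)·(u - 3)
Cancel the common factors (u² + 3*u + 8), (u - 3), (-k + u).

(4*k*u + 8*k + 2*u² + 4*u)/(u² - 7*u + 10)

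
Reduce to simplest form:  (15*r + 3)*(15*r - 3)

Product of conjugates: (P+Q)(P-Q) = P^2 - Q^2.

225*r^2 - 9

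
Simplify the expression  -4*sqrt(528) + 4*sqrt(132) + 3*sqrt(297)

sqrt(33)

4*sqrt(528) = 16*sqrt(33); 4*sqrt(132) = 8*sqrt(33); 3*sqrt(297) = 9*sqrt(33)
Combine: (-16 + 8 + 9)·sqrt(33) = sqrt(33)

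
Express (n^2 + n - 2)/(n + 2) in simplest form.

Factor: n^2 + n - 2 = (n + 2)*(n - 1)
Cancel the common factor (n + 2).

n - 1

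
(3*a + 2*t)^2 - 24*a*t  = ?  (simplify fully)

(3*a - 2*t)^2

After expansion: 9*a^2 - 12*a*t + 4*t^2 — a perfect-square trinomial.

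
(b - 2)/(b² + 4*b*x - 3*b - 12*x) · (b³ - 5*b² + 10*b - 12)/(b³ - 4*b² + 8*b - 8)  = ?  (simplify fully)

1/(b + 4*x)

Factor: b² + 4*b*x - 3*b - 12*x = (b - 3)·(b + 4*x);  b³ - 5*b² + 10*b - 12 = (b - 3)·(b² - 2*b + 4);  b³ - 4*b² + 8*b - 8 = (b - 2)·(b² - 2*b + 4)
Cancel the common factors (b² - 2*b + 4), (b - 3), (b - 2).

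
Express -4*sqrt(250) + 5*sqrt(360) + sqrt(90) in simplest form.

13*sqrt(10)

4*sqrt(250) = 20*sqrt(10); 5*sqrt(360) = 30*sqrt(10); sqrt(90) = 3*sqrt(10)
Combine: (-20 + 30 + 3)·sqrt(10) = 13*sqrt(10)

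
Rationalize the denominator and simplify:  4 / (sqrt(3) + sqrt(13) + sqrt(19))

(-8*sqrt(741) - 12*sqrt(19) + 36*sqrt(13) + 116*sqrt(3))/147

Group as (sqrt(3) + sqrt(13)) + sqrt(19); multiply by (sqrt(3) + sqrt(13)) - sqrt(19), then rationalise the remaining surd.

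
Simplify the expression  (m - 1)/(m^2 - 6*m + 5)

Factor: m^2 - 6*m + 5 = (m - 1)*(m - 5)
Cancel the common factor (m - 1).

1/(m - 5)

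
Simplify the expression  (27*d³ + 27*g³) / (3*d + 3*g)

(3*d)^3 + (3*g)^3 = (3*d + 3*g)(9*d² - 9*d*g + 9*g²).

9*d² - 9*d*g + 9*g²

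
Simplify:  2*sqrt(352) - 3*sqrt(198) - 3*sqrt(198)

-10*sqrt(22)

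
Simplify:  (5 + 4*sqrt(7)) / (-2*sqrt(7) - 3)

Multiply numerator and denominator by -3 + 2*sqrt(7).
Denominator becomes -19; numerator becomes -2*sqrt(7) + 41.

(-41 + 2*sqrt(7))/19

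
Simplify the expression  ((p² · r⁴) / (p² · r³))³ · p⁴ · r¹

p⁴*r⁴

Inside the bracket: r¹
Raise to the power 3: r³
Multiply by p⁴ · r¹: add exponents.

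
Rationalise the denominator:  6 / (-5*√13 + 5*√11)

Multiply numerator and denominator by 5*√11 + 5*√13.
Denominator becomes -50; numerator becomes 30*√11 + 30*√13.

(-3*√13 - 3*√11)/5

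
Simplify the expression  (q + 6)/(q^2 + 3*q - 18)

1/(q - 3)

Factor: q^2 + 3*q - 18 = (q + 6)*(q - 3)
Cancel the common factor (q + 6).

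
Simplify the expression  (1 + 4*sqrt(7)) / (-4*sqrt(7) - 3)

(-109 + 8*sqrt(7))/103

Multiply numerator and denominator by -3 + 4*sqrt(7).
Denominator becomes -103; numerator becomes -8*sqrt(7) + 109.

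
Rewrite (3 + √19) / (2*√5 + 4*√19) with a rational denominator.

(-√95 - 3*√5 + 6*√19 + 38)/142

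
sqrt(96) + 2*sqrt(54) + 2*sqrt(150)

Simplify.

sqrt(96) = 4*sqrt(6); 2*sqrt(54) = 6*sqrt(6); 2*sqrt(150) = 10*sqrt(6)
Combine: (4 + 6 + 10)·sqrt(6) = 20*sqrt(6)

20*sqrt(6)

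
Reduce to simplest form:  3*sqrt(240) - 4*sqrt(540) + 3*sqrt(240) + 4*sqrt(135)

3*sqrt(240) = 12*sqrt(15); 4*sqrt(540) = 24*sqrt(15); 3*sqrt(240) = 12*sqrt(15); 4*sqrt(135) = 12*sqrt(15)
Combine: (12 - 24 + 12 + 12)·sqrt(15) = 12*sqrt(15)

12*sqrt(15)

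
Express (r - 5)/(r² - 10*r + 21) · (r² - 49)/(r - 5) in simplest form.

(r + 7)/(r - 3)

Factor: r² - 10*r + 21 = (r - 3)·(r - 7);  r² - 49 = (r + 7)·(r - 7)
Cancel the common factors (r - 7), (r - 5).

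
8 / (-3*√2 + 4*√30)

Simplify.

(12*√2 + 16*√30)/231

Multiply numerator and denominator by 3*√2 + 4*√30.
Denominator becomes 462; numerator becomes 24*√2 + 32*√30.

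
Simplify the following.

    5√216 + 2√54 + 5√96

56*√6

5√216 = 30*√6; 2√54 = 6*√6; 5√96 = 20*√6
Combine: (30 + 6 + 20)·√6 = 56*√6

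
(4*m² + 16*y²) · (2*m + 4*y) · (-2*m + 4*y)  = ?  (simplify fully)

((4*y)+(2*m))((4*y)-(2*m)) = -4*m² + 16*y²; continue pairing.

-16*m⁴ + 256*y⁴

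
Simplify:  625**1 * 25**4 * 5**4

5**16

625**1 = 5**4; 25**4 = 5**8; 5**4 = 5**4
Combine exponents: 5**16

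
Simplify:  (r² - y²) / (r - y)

Difference of squares: factor out (r - y).

r + y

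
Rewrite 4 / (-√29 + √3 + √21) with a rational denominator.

Group as (√3 + √21) - √29; multiply by (√3 + √21) + √29, then rationalise the remaining surd.

(20*√29 + 44*√21 + 188*√3 + 24*√203)/227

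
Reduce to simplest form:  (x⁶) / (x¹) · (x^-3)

x²

Quotient: x⁵
Multiply by (x^-3): add exponents.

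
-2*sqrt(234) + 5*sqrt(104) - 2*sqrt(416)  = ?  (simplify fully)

2*sqrt(234) = 6*sqrt(26); 5*sqrt(104) = 10*sqrt(26); 2*sqrt(416) = 8*sqrt(26)
Combine: (-6 + 10 - 8)·sqrt(26) = -4*sqrt(26)

-4*sqrt(26)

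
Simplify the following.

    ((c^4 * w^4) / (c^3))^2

c^2*w^8

Inside the bracket: c^1 * w^4
Raise to the power 2: c^2 * w^8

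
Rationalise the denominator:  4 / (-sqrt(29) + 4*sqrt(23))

Multiply numerator and denominator by sqrt(29) + 4*sqrt(23).
Denominator becomes 339; numerator becomes 4*sqrt(29) + 16*sqrt(23).

(4*sqrt(29) + 16*sqrt(23))/339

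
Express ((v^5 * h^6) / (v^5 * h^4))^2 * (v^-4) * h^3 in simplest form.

h^7/v^4

Inside the bracket: h^2
Raise to the power 2: h^4
Multiply by (v^-4) * h^3: add exponents.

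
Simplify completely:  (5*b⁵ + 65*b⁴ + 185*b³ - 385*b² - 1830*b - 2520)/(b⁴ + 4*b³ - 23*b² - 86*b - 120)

Factor: 5*b⁵ + 65*b⁴ + 185*b³ - 385*b² - 1830*b - 2520 = 5·(b + 7)·(b - 3)·(b + 6)·(b² + 3*b + 4);  b⁴ + 4*b³ - 23*b² - 86*b - 120 = (b² + 3*b + 4)·(b + 6)·(b - 5)
Cancel the common factors (b² + 3*b + 4), (b + 6).

(5*b² + 20*b - 105)/(b - 5)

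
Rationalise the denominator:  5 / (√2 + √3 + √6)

Group as (√3 + √6) + √2; multiply by (√3 + √6) - √2, then rationalise the remaining surd.

(-60 - 5*√6 + 25*√3 + 35*√2)/23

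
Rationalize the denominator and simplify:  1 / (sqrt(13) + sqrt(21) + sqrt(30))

(-3*sqrt(910) + 2*sqrt(30) + 11*sqrt(21) + 19*sqrt(13))/538

Group as (sqrt(21) + sqrt(30)) + sqrt(13); multiply by (sqrt(21) + sqrt(30)) - sqrt(13), then rationalise the remaining surd.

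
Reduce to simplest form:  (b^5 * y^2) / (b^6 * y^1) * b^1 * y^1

Quotient: (b^-1) * y^1
Multiply by b^1 * y^1: add exponents.

y^2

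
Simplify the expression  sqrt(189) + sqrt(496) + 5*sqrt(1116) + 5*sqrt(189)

18*sqrt(21) + 34*sqrt(31)

sqrt(189) = 3*sqrt(21); sqrt(496) = 4*sqrt(31); 5*sqrt(1116) = 30*sqrt(31); 5*sqrt(189) = 15*sqrt(21)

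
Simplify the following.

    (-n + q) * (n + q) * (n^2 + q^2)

-n^4 + q^4

(q+n)(q-n) = -n^2 + q^2; continue pairing.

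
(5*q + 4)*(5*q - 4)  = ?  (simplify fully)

25*q^2 - 16

(5*q)^2 - (4)^2 = 25*q^2 - 16.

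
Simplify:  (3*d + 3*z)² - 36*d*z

Expanding gives 9*d² - 18*d*z + 9*z², a perfect square.

9*(d - z)²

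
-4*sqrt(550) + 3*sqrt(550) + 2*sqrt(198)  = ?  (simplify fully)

sqrt(22)

4*sqrt(550) = 20*sqrt(22); 3*sqrt(550) = 15*sqrt(22); 2*sqrt(198) = 6*sqrt(22)
Combine: (-20 + 15 + 6)·sqrt(22) = sqrt(22)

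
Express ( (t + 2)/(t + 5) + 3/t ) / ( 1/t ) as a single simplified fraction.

(t^2 + 5*t + 15)/(t + 5)

Numerator: (t + 2)/(t + 5) + 3/t = (t^2 + 5*t + 15)/(t^2 + 5*t)
Denominator: 1/t = 1/t
Divide: ((t^2 + 5*t + 15)/(t^2 + 5*t)) · (t) = (t^2 + 5*t + 15)/(t + 5)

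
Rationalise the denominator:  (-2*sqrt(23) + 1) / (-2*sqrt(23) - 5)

(-12*sqrt(23) + 97)/67

Multiply numerator and denominator by -5 + 2*sqrt(23).
Denominator becomes -67; numerator becomes -97 + 12*sqrt(23).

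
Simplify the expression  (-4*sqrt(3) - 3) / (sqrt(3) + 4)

-sqrt(3)

Multiply numerator and denominator by -sqrt(3) + 4.
Denominator becomes 13; numerator becomes -13*sqrt(3).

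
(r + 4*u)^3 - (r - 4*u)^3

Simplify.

24*r^2*u + 128*u^3

Only the odd-power cross terms survive.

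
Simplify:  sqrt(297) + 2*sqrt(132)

7*sqrt(33)

sqrt(297) = 3*sqrt(33); 2*sqrt(132) = 4*sqrt(33)
Combine: (3 + 4)·sqrt(33) = 7*sqrt(33)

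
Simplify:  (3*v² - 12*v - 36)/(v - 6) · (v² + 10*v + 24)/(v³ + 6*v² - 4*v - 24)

Factor: 3*v² - 12*v - 36 = 3·(v + 2)·(v - 6);  v² + 10*v + 24 = (v + 4)·(v + 6);  v³ + 6*v² - 4*v - 24 = (v + 6)·(v - 2)·(v + 2)
Cancel the common factors (v + 2), (v + 6), (v - 6).

(3*v + 12)/(v - 2)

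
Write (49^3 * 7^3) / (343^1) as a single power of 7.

49^3 = 7^6; 7^3 = 7^3; 343^1 = 7^3
Combine exponents: 7^6

7^6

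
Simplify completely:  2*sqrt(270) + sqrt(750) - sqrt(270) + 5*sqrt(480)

28*sqrt(30)

2*sqrt(270) = 6*sqrt(30); sqrt(750) = 5*sqrt(30); sqrt(270) = 3*sqrt(30); 5*sqrt(480) = 20*sqrt(30)
Combine: (6 + 5 - 3 + 20)·sqrt(30) = 28*sqrt(30)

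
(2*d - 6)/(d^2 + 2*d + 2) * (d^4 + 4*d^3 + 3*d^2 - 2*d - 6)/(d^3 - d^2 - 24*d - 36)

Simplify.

Factor: 2*d - 6 = 2*(d - 3);  d^4 + 4*d^3 + 3*d^2 - 2*d - 6 = (d^2 + 2*d + 2)*(d - 1)*(d + 3);  d^3 - d^2 - 24*d - 36 = (d + 3)*(d - 6)*(d + 2)
Cancel the common factors (d^2 + 2*d + 2), (d + 3).

(2*d^2 - 8*d + 6)/(d^2 - 4*d - 12)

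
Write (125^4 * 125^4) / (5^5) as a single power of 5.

5^19

125^4 = 5^12; 125^4 = 5^12; 5^5 = 5^5
Combine exponents: 5^19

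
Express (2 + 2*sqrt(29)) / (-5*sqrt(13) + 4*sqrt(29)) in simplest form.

(10*sqrt(13) + 8*sqrt(29) + 10*sqrt(377) + 232)/139

Multiply numerator and denominator by 5*sqrt(13) + 4*sqrt(29).
Denominator becomes 139; numerator becomes 10*sqrt(13) + 8*sqrt(29) + 10*sqrt(377) + 232.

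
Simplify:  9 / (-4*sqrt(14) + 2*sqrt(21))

(-18*sqrt(14) - 9*sqrt(21))/70

Multiply numerator and denominator by 2*sqrt(21) + 4*sqrt(14).
Denominator becomes -140; numerator becomes 18*sqrt(21) + 36*sqrt(14).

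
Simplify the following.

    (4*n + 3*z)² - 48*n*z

(4*n - 3*z)²

Expand the square and combine the 48*n*z term.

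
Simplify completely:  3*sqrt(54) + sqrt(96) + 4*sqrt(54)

3*sqrt(54) = 9*sqrt(6); sqrt(96) = 4*sqrt(6); 4*sqrt(54) = 12*sqrt(6)
Combine: (9 + 4 + 12)·sqrt(6) = 25*sqrt(6)

25*sqrt(6)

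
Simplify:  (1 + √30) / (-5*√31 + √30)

Multiply numerator and denominator by √30 + 5*√31.
Denominator becomes -745; numerator becomes √30 + 5*√31 + 30 + 5*√930.

(-5*√930 - 30 - 5*√31 - √30)/745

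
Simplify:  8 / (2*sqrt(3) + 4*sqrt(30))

Multiply numerator and denominator by -4*sqrt(30) + 2*sqrt(3).
Denominator becomes -468; numerator becomes -32*sqrt(30) + 16*sqrt(3).

(-4*sqrt(3) + 8*sqrt(30))/117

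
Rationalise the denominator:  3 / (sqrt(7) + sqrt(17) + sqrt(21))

(-42*sqrt(51) + 9*sqrt(21) + 33*sqrt(17) + 93*sqrt(7))/467

Group as (sqrt(17) + sqrt(21)) + sqrt(7); multiply by (sqrt(17) + sqrt(21)) - sqrt(7), then rationalise the remaining surd.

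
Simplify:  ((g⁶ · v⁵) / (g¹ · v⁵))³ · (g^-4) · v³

g^11*v³

Inside the bracket: g⁵
Raise to the power 3: g^15
Multiply by (g^-4) · v³: add exponents.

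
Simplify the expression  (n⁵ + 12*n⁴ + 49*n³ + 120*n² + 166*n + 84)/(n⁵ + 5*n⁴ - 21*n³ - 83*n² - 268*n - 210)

(n + 2)/(n - 5)

Factor: n⁵ + 12*n⁴ + 49*n³ + 120*n² + 166*n + 84 = (n + 7)·(n + 1)·(n² + 2*n + 6)·(n + 2);  n⁵ + 5*n⁴ - 21*n³ - 83*n² - 268*n - 210 = (n + 7)·(n + 1)·(n - 5)·(n² + 2*n + 6)
Cancel the common factors (n² + 2*n + 6), (n + 7), (n + 1).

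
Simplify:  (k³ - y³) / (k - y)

Factor as (a-b)(a^2+ab+b^2) with a=k, b=y.

k² + k*y + y²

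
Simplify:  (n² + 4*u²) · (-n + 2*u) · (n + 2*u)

-n⁴ + 16*u⁴

Telescope via difference of squares: ((2*u)+n)((2*u)-n) = -n² + 4*u², then repeat with the next factor.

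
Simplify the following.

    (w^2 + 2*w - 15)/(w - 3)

w + 5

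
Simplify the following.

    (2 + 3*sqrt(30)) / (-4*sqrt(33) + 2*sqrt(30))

Multiply numerator and denominator by 2*sqrt(30) + 4*sqrt(33).
Denominator becomes -408; numerator becomes 4*sqrt(30) + 8*sqrt(33) + 180 + 36*sqrt(110).

(-9*sqrt(110) - 45 - 2*sqrt(33) - sqrt(30))/102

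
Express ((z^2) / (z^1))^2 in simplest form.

Inside the bracket: z^1
Raise to the power 2: z^2

z^2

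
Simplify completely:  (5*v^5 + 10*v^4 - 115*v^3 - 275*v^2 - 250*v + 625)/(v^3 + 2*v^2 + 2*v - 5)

Factor: 5*v^5 + 10*v^4 - 115*v^3 - 275*v^2 - 250*v + 625 = 5*(v^2 + 3*v + 5)*(v - 5)*(v - 1)*(v + 5);  v^3 + 2*v^2 + 2*v - 5 = (v^2 + 3*v + 5)*(v - 1)
Cancel the common factors (v^2 + 3*v + 5), (v - 1).

5*v^2 - 125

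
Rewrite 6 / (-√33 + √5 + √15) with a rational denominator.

Group as (√5 + √15) - √33; multiply by (√5 + √15) + √33, then rationalise the remaining surd.

(78*√33 + 138*√15 + 258*√5 + 180*√11)/131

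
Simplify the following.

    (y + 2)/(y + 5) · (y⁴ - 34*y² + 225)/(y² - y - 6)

Factor: y⁴ - 34*y² + 225 = (y - 3)·(y - 5)·(y + 3)·(y + 5);  y² - y - 6 = (y - 3)·(y + 2)
Cancel the common factors (y + 5), (y + 2), (y - 3).

y² - 2*y - 15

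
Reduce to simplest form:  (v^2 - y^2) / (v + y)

Factor v^2 - y^2 and cancel (v + y).

v - y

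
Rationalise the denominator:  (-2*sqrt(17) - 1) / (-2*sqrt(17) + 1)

(4*sqrt(17) + 69)/67

Multiply numerator and denominator by 1 + 2*sqrt(17).
Denominator becomes -67; numerator becomes -69 - 4*sqrt(17).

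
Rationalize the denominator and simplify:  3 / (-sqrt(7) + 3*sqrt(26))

(3*sqrt(7) + 9*sqrt(26))/227

Multiply numerator and denominator by sqrt(7) + 3*sqrt(26).
Denominator becomes 227; numerator becomes 3*sqrt(7) + 9*sqrt(26).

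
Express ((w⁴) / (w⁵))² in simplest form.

w^(-2)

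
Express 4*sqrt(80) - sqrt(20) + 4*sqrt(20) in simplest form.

22*sqrt(5)

4*sqrt(80) = 16*sqrt(5); sqrt(20) = 2*sqrt(5); 4*sqrt(20) = 8*sqrt(5)
Combine: (16 - 2 + 8)·sqrt(5) = 22*sqrt(5)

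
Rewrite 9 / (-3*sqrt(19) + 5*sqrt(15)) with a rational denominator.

(9*sqrt(19) + 15*sqrt(15))/68

Multiply numerator and denominator by 3*sqrt(19) + 5*sqrt(15).
Denominator becomes 204; numerator becomes 27*sqrt(19) + 45*sqrt(15).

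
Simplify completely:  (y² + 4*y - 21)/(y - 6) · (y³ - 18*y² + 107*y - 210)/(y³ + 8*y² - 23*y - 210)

Factor: y² + 4*y - 21 = (y - 3)·(y + 7);  y³ - 18*y² + 107*y - 210 = (y - 7)·(y - 6)·(y - 5);  y³ + 8*y² - 23*y - 210 = (y + 6)·(y - 5)·(y + 7)
Cancel the common factors (y + 7), (y - 5), (y - 6).

(y² - 10*y + 21)/(y + 6)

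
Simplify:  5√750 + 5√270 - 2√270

34*√30

5√750 = 25*√30; 5√270 = 15*√30; 2√270 = 6*√30
Combine: (25 + 15 - 6)·√30 = 34*√30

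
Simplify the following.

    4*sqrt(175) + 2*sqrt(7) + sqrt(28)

4*sqrt(175) = 20*sqrt(7); 2*sqrt(7) = 2*sqrt(7); sqrt(28) = 2*sqrt(7)
Combine: (20 + 2 + 2)·sqrt(7) = 24*sqrt(7)

24*sqrt(7)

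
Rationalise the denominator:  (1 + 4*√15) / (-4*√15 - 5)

Multiply numerator and denominator by -5 + 4*√15.
Denominator becomes -215; numerator becomes -16*√15 + 235.

(-235 + 16*√15)/215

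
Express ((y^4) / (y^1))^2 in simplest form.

y^6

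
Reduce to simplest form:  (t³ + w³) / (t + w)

t² - t*w + w²

t^3 + w^3 = (t + w)(t² - t*w + w²).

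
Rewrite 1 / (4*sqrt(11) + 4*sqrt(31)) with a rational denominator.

(-sqrt(11) + sqrt(31))/80

Multiply numerator and denominator by -4*sqrt(31) + 4*sqrt(11).
Denominator becomes -320; numerator becomes -4*sqrt(31) + 4*sqrt(11).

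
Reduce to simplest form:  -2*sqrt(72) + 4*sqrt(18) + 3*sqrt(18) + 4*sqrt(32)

25*sqrt(2)

2*sqrt(72) = 12*sqrt(2); 4*sqrt(18) = 12*sqrt(2); 3*sqrt(18) = 9*sqrt(2); 4*sqrt(32) = 16*sqrt(2)
Combine: (-12 + 12 + 9 + 16)·sqrt(2) = 25*sqrt(2)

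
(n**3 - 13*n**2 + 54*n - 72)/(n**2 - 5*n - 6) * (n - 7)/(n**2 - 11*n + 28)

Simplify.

Factor: n**3 - 13*n**2 + 54*n - 72 = (n - 6)*(n - 4)*(n - 3);  n**2 - 5*n - 6 = (n - 6)*(n + 1);  n**2 - 11*n + 28 = (n - 7)*(n - 4)
Cancel the common factors (n - 4), (n - 6), (n - 7).

(n - 3)/(n + 1)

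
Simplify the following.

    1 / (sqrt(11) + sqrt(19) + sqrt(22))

Group as (sqrt(11) + sqrt(19)) + sqrt(22); multiply by (sqrt(11) + sqrt(19)) - sqrt(22), then rationalise the remaining surd.

(-11*sqrt(38) + 4*sqrt(22) + 7*sqrt(19) + 15*sqrt(11))/386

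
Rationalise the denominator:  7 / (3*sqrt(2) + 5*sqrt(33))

(-21*sqrt(2) + 35*sqrt(33))/807

Multiply numerator and denominator by -3*sqrt(2) + 5*sqrt(33).
Denominator becomes 807; numerator becomes -21*sqrt(2) + 35*sqrt(33).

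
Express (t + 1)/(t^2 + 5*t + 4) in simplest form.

1/(t + 4)

Factor: t^2 + 5*t + 4 = (t + 1)*(t + 4)
Cancel the common factor (t + 1).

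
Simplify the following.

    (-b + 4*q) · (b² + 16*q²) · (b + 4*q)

-b⁴ + 256*q⁴

Telescope via difference of squares: ((4*q)+b)((4*q)-b) = -b² + 16*q², then repeat with the next factor.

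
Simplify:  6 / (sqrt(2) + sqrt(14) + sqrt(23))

Group as (sqrt(14) + sqrt(23)) + sqrt(2); multiply by (sqrt(14) + sqrt(23)) - sqrt(2), then rationalise the remaining surd.

(-8*sqrt(161) - 14*sqrt(23) + 22*sqrt(14) + 70*sqrt(2))/21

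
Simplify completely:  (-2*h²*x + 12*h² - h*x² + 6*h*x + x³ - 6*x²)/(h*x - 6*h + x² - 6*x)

Factor: -2*h²*x + 12*h² - h*x² + 6*h*x + x³ - 6*x² = (x - 6)·(h + x)·(-2*h + x);  h*x - 6*h + x² - 6*x = (x - 6)·(h + x)
Cancel the common factors (x - 6), (h + x).

-2*h + x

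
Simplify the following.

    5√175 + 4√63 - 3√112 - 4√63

13*√7

5√175 = 25*√7; 4√63 = 12*√7; 3√112 = 12*√7; 4√63 = 12*√7
Combine: (25 + 12 - 12 - 12)·√7 = 13*√7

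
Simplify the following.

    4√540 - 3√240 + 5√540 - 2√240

4√540 = 24*√15; 3√240 = 12*√15; 5√540 = 30*√15; 2√240 = 8*√15
Combine: (24 - 12 + 30 - 8)·√15 = 34*√15

34*√15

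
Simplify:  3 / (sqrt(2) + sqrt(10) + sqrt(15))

Group as (sqrt(10) + sqrt(15)) + sqrt(2); multiply by (sqrt(10) + sqrt(15)) - sqrt(2), then rationalise the remaining surd.

(-60*sqrt(3) - 9*sqrt(15) + 21*sqrt(10) + 69*sqrt(2))/71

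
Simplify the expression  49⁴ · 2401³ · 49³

7^26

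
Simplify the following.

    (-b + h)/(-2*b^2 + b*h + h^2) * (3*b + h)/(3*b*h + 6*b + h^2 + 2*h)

1/(2*b*h + 4*b + h^2 + 2*h)

Factor: -2*b^2 + b*h + h^2 = (-b + h)*(2*b + h);  3*b*h + 6*b + h^2 + 2*h = (3*b + h)*(h + 2)
Cancel the common factors (-b + h), (3*b + h).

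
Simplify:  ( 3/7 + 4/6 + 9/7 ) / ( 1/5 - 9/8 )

-2000/777

Numerator: 3/7 + 4/6 + 9/7 = 50/21
Denominator: 1/5 - 9/8 = -37/40
Divide: (50/21) · (-40/37) = -2000/777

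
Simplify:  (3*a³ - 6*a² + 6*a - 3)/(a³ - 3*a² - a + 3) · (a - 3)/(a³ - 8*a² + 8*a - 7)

Factor: 3*a³ - 6*a² + 6*a - 3 = 3·(a² - a + 1)·(a - 1);  a³ - 3*a² - a + 3 = (a + 1)·(a - 3)·(a - 1);  a³ - 8*a² + 8*a - 7 = (a² - a + 1)·(a - 7)
Cancel the common factors (a² - a + 1), (a - 1), (a - 3).

3/(a² - 6*a - 7)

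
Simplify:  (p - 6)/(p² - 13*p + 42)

1/(p - 7)

Factor: p² - 13*p + 42 = (p - 7)·(p - 6)
Cancel the common factor (p - 6).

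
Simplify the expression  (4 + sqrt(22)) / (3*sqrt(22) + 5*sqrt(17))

(-66 - 12*sqrt(22) + 20*sqrt(17) + 5*sqrt(374))/227

Multiply numerator and denominator by -5*sqrt(17) + 3*sqrt(22).
Denominator becomes -227; numerator becomes -5*sqrt(374) - 20*sqrt(17) + 12*sqrt(22) + 66.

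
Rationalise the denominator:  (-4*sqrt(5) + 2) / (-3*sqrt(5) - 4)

(-22*sqrt(5) + 68)/29

Multiply numerator and denominator by -4 + 3*sqrt(5).
Denominator becomes -29; numerator becomes -68 + 22*sqrt(5).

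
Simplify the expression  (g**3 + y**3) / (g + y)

Factor as (a+b)(a**2-ab+b**2) with a=y, b=g.

g**2 - g*y + y**2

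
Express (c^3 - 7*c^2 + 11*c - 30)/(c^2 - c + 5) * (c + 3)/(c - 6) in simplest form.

c + 3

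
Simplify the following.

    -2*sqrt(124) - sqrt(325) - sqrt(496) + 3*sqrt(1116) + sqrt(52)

-3*sqrt(13) + 10*sqrt(31)

2*sqrt(124) = 4*sqrt(31); sqrt(325) = 5*sqrt(13); sqrt(496) = 4*sqrt(31); 3*sqrt(1116) = 18*sqrt(31); sqrt(52) = 2*sqrt(13)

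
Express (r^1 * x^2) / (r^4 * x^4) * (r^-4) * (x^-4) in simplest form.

Quotient: (r^-3) * (x^-2)
Multiply by (r^-4) * (x^-4): add exponents.

1/(r^7*x^6)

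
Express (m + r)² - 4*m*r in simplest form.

After expansion: m² - 2*m*r + r² — a perfect-square trinomial.

(m - r)²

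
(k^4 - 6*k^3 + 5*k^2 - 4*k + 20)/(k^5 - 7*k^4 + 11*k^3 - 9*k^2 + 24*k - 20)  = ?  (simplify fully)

1/(k - 1)

Factor: k^4 - 6*k^3 + 5*k^2 - 4*k + 20 = (k - 5)*(k - 2)*(k^2 + k + 2);  k^5 - 7*k^4 + 11*k^3 - 9*k^2 + 24*k - 20 = (k - 1)*(k^2 + k + 2)*(k - 5)*(k - 2)
Cancel the common factors (k^2 + k + 2), (k - 2), (k - 5).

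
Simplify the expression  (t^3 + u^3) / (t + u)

t^2 - t*u + u^2

Apply the sum-of-cubes factorisation and cancel (t + u).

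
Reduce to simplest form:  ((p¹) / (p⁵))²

Inside the bracket: (p^-4)
Raise to the power 2: (p^-8)

p^(-8)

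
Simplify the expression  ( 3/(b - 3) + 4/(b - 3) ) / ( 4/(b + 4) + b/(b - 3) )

Numerator: 3/(b - 3) + 4/(b - 3) = 7/(b - 3)
Denominator: 4/(b + 4) + b/(b - 3) = (b^2 + 8*b - 12)/(b^2 + b - 12)
Divide: (7/(b - 3)) · ((b^2 + b - 12)/(b^2 + 8*b - 12)) = (7*b + 28)/(b^2 + 8*b - 12)

(7*b + 28)/(b^2 + 8*b - 12)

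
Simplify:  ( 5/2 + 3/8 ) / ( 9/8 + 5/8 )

23/14

Numerator: 5/2 + 3/8 = 23/8
Denominator: 9/8 + 5/8 = 7/4
Divide: (23/8) · (4/7) = 23/14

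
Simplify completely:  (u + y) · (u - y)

u² - y²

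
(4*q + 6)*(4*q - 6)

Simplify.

Product of conjugates: (P+Q)(P-Q) = P^2 - Q^2.

16*q^2 - 36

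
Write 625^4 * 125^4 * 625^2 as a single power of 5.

5^36

625^4 = 5^16; 125^4 = 5^12; 625^2 = 5^8
Combine exponents: 5^36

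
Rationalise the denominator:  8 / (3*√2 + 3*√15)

Multiply numerator and denominator by -3*√15 + 3*√2.
Denominator becomes -117; numerator becomes -24*√15 + 24*√2.

(-8*√2 + 8*√15)/39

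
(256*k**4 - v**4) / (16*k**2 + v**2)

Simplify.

16*k**2 - v**2

256*k**4 - v**4 factors as -(-4*k + v)*(4*k + v)*(16*k**2 + v**2).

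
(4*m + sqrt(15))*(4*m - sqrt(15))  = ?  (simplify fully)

16*m**2 - 15

Product of conjugates: (P+Q)(P-Q) = P**2 - Q**2.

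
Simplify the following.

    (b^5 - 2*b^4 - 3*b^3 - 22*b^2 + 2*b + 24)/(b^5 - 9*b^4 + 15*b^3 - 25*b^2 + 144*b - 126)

Factor: b^5 - 2*b^4 - 3*b^3 - 22*b^2 + 2*b + 24 = (b + 1)*(b - 4)*(b - 1)*(b^2 + 2*b + 6);  b^5 - 9*b^4 + 15*b^3 - 25*b^2 + 144*b - 126 = (b - 1)*(b^2 + 2*b + 6)*(b - 7)*(b - 3)
Cancel the common factors (b^2 + 2*b + 6), (b - 1).

(b^2 - 3*b - 4)/(b^2 - 10*b + 21)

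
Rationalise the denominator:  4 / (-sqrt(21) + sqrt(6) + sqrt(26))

(-44*sqrt(21) + 4*sqrt(26) + 164*sqrt(6) + 48*sqrt(91))/503

Group as (sqrt(6) + sqrt(26)) - sqrt(21); multiply by (sqrt(6) + sqrt(26)) + sqrt(21), then rationalise the remaining surd.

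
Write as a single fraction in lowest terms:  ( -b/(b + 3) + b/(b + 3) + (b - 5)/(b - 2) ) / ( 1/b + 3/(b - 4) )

(b³ - 9*b² + 20*b)/(4*b² - 12*b + 8)

Numerator: -b/(b + 3) + b/(b + 3) + (b - 5)/(b - 2) = (b - 5)/(b - 2)
Denominator: 1/b + 3/(b - 4) = (4*b - 4)/(b² - 4*b)
Divide: ((b - 5)/(b - 2)) · ((b² - 4*b)/(4*b - 4)) = (b³ - 9*b² + 20*b)/(4*b² - 12*b + 8)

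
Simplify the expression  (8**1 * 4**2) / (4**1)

2**5

8**1 = 2**3; 4**2 = 2**4; 4**1 = 2**2
Combine exponents: 2**5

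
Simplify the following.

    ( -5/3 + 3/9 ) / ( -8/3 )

Numerator: -5/3 + 3/9 = -4/3
Denominator: -8/3 = -8/3
Divide: (-4/3) · (-3/8) = 1/2

1/2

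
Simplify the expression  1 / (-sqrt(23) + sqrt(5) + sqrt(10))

(4*sqrt(23) + 9*sqrt(10) + 14*sqrt(5) + 5*sqrt(46))/68

Group as (sqrt(5) + sqrt(10)) - sqrt(23); multiply by (sqrt(5) + sqrt(10)) + sqrt(23), then rationalise the remaining surd.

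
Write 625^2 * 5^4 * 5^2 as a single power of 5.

625^2 = 5^8; 5^4 = 5^4; 5^2 = 5^2
Combine exponents: 5^14

5^14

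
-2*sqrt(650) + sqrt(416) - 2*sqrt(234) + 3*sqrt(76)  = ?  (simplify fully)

-12*sqrt(26) + 6*sqrt(19)

2*sqrt(650) = 10*sqrt(26); sqrt(416) = 4*sqrt(26); 2*sqrt(234) = 6*sqrt(26); 3*sqrt(76) = 6*sqrt(19)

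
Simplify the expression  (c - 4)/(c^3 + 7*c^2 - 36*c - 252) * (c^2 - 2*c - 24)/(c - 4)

Factor: c^3 + 7*c^2 - 36*c - 252 = (c + 6)*(c + 7)*(c - 6);  c^2 - 2*c - 24 = (c + 4)*(c - 6)
Cancel the common factors (c - 6), (c - 4).

(c + 4)/(c^2 + 13*c + 42)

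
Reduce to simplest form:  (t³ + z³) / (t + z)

Factor as (a+b)(a^2-ab+b^2) with a=z, b=t.

t² - t*z + z²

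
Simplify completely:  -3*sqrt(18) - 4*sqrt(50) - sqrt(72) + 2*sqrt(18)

3*sqrt(18) = 9*sqrt(2); 4*sqrt(50) = 20*sqrt(2); sqrt(72) = 6*sqrt(2); 2*sqrt(18) = 6*sqrt(2)
Combine: (-9 - 20 - 6 + 6)·sqrt(2) = -29*sqrt(2)

-29*sqrt(2)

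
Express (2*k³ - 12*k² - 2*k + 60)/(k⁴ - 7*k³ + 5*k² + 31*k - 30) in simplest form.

2/(k - 1)

Factor: 2*k³ - 12*k² - 2*k + 60 = 2·(k - 5)·(k + 2)·(k - 3);  k⁴ - 7*k³ + 5*k² + 31*k - 30 = (k - 3)·(k + 2)·(k - 1)·(k - 5)
Cancel the common factors (k - 5), (k - 3), (k + 2).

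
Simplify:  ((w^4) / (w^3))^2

Inside the bracket: w^1
Raise to the power 2: w^2

w^2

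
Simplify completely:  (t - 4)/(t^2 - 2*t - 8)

Factor: t^2 - 2*t - 8 = (t + 2)*(t - 4)
Cancel the common factor (t - 4).

1/(t + 2)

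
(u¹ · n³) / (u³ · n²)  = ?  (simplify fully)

n/u²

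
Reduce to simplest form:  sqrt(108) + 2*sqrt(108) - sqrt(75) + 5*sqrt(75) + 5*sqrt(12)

48*sqrt(3)

sqrt(108) = 6*sqrt(3); 2*sqrt(108) = 12*sqrt(3); sqrt(75) = 5*sqrt(3); 5*sqrt(75) = 25*sqrt(3); 5*sqrt(12) = 10*sqrt(3)
Combine: (6 + 12 - 5 + 25 + 10)·sqrt(3) = 48*sqrt(3)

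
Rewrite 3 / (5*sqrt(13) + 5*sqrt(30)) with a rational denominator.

(-3*sqrt(13) + 3*sqrt(30))/85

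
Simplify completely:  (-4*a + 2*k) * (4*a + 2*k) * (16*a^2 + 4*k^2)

Telescope via difference of squares: ((2*k)+(4*a))((2*k)-(4*a)) = -16*a^2 + 4*k^2, then repeat with the next factor.

-256*a^4 + 16*k^4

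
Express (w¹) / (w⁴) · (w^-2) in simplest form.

Quotient: (w^-3)
Multiply by (w^-2): add exponents.

w^(-5)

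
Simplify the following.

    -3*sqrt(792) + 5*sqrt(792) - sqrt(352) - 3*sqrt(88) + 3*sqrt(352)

3*sqrt(792) = 18*sqrt(22); 5*sqrt(792) = 30*sqrt(22); sqrt(352) = 4*sqrt(22); 3*sqrt(88) = 6*sqrt(22); 3*sqrt(352) = 12*sqrt(22)
Combine: (-18 + 30 - 4 - 6 + 12)·sqrt(22) = 14*sqrt(22)

14*sqrt(22)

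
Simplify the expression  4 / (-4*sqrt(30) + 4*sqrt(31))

sqrt(30) + sqrt(31)

Multiply numerator and denominator by 4*sqrt(30) + 4*sqrt(31).
Denominator becomes 16; numerator becomes 16*sqrt(30) + 16*sqrt(31).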